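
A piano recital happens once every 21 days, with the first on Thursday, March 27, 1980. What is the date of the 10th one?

The 10th occurrence is 9 intervals after the first: 9 × 21 = 189 days after March 27, 1980.
March has 31 days — 4 days to the end of March leaves 185.
April has 30 days (155 left).
May has 31 days (124 left).
June has 30 days (94 left).
July has 31 days (63 left).
August has 31 days (32 left).
September has 30 days (2 left).
2 days into October → October 2, 1980.

October 2, 1980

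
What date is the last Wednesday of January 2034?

January 2034 begins on a Sunday, so the first Wednesday is January 4 (3 days later).
January 2034 has 31 days. Adding weeks: 4, 11, 18, 25 — the last one ≤ 31 is the 25th.

25 January 2034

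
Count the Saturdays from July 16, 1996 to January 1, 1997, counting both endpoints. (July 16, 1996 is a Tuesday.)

July 16, 1996 is a Tuesday; the first Saturday on or after it is July 20, 1996 (4 days later).
From July 20, 1996 to January 1, 1997: 11 + 31 + 30 + 31 + 30 + 31 + 1 = 165 days (rest of July, August, September, October, November, December, January).
165 ÷ 7 = 23 full weeks with remainder 4, so 23 more Saturdays after the first → 24.

24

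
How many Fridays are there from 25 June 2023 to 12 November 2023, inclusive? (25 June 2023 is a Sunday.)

25 June 2023 is a Sunday; the first Friday on or after it is 30 June 2023 (5 days later).
From 30 June 2023 to 12 November 2023: 0 + 31 + 31 + 30 + 31 + 12 = 135 days (rest of June, July, August, September, October, November).
135 ÷ 7 = 19 full weeks with remainder 2, so 19 more Fridays after the first → 20.

20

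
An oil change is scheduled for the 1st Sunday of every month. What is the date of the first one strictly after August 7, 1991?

August 1991 starts on a Thursday, so its 1st Sunday is August 4, 1991 (3 days in).
That is not after August 7, 1991, so look at September 1991.
September 1991 starts on a Sunday, so its 1st Sunday is September 1, 1991.

September 1, 1991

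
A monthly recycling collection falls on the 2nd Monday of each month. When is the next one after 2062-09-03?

2062-09-11

September 2062 starts on a Friday; its first Monday is the 4th, so the 2nd Monday is the 11th — 2062-09-11.
2062-09-11 is after 2062-09-03, so that is the next one.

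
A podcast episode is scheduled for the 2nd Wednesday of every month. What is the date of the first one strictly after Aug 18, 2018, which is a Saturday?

Sep 12, 2018

Aug 2018 starts on a Wednesday; its first Wednesday is the 1st, so the 2nd Wednesday is the 8th — Aug 8, 2018.
That is not after Aug 18, 2018, so look at Sep 2018.
Sep 2018 starts on a Saturday; its first Wednesday is the 5th, so the 2nd Wednesday is the 12th — Sep 12, 2018.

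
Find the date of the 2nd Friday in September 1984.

September 1984 begins on a Saturday, so the first Friday is September 7 (6 days later).
The 2nd Friday is 1 weeks later: 7 + 7 = 14.

1984-09-14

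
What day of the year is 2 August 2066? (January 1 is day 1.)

214

Days in months before August: 31 + 28 + 31 + 30 + 31 + 30 + 31 = 212.
Plus 2 days into August → day 214.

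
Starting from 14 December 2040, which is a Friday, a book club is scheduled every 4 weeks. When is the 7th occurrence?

31 May 2041

The 7th occurrence is 6 intervals after the first: 6 × 28 = 168 days after 14 December 2040.
December has 31 days — 17 days to the end of December leaves 151.
January has 31 days (120 left).
February has 28 days (92 left).
March has 31 days (61 left).
April has 30 days (31 left).
31 days into May → 31 May 2041.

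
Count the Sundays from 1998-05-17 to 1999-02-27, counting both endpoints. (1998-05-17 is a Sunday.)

41

1998-05-17 is a Sunday; the first Sunday on or after it is 1998-05-17.
From 1998-05-17 to 1999-02-27: 14 + 30 + 31 + 31 + 30 + 31 + 30 + 31 + 31 + 27 = 286 days (rest of May, June, July, August, September, October, November, December, January, February).
286 ÷ 7 = 40 full weeks with remainder 6, so 40 more Sundays after the first → 41.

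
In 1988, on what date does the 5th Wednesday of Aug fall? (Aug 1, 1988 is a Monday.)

Aug 31, 1988

Aug 1988 begins on a Monday, so the first Wednesday is Aug 3 (2 days later).
The 5th Wednesday is 4 weeks later: 3 + 28 = 31.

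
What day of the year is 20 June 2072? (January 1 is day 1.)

172

Days in months before June: 31 + 29 + 31 + 30 + 31 = 152.
Plus 20 days into June → day 172.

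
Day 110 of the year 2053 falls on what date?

20 April 2053

January has 31 days (110 − 31 = 79 remain).
February has 28 days (79 − 28 = 51 remain).
March has 31 days (51 − 31 = 20 remain).
20 into April → April 20.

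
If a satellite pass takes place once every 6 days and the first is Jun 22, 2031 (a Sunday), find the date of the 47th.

The 47th occurrence is 46 intervals after the first: 46 × 6 = 276 days after Jun 22, 2031.
Jun has 30 days — 8 days to the end of Jun leaves 268.
Jul has 31 days (237 left).
Aug has 31 days (206 left).
Sep has 30 days (176 left).
Oct has 31 days (145 left).
Nov has 30 days (115 left).
Dec has 31 days (84 left).
Jan has 31 days (53 left).
Feb has 29 days (24 left).
24 days into Mar → Mar 24, 2032.

Mar 24, 2032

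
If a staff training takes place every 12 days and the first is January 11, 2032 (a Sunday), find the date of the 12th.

The 12th occurrence is 11 intervals after the first: 11 × 12 = 132 days after January 11, 2032.
January has 31 days — 20 days to the end of January leaves 112.
February has 29 days (83 left).
March has 31 days (52 left).
April has 30 days (22 left).
22 days into May → May 22, 2032.

May 22, 2032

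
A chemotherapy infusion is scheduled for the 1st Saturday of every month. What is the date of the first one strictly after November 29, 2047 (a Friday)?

November 2047 starts on a Friday, so its 1st Saturday is November 2, 2047 (1 day in).
That is not after November 29, 2047, so look at December 2047.
December 2047 starts on a Sunday, so its 1st Saturday is December 7, 2047 (6 days in).

December 7, 2047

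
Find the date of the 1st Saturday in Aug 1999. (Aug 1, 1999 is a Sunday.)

Aug 7, 1999

Aug 1999 begins on a Sunday, so the first Saturday is Aug 7 (6 days later).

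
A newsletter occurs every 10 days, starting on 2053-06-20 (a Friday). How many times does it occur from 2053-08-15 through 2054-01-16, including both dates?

Occurrences land 10·i days after 2053-06-20 for i = 0, 1, 2, …
2053-08-15 is 56 days after the start; 56 ÷ 10 = 5 remainder 6; since the remainder is 6, round up to i = 6. First occurrence in the window: #7 on 2053-08-19 (6×10 = 60 days in).
2054-01-16 is 210 days after the start; 210 ÷ 10 = 21 remainder 0. Last occurrence in the window: #22 on 2054-01-16.
Occurrences #7 through #22: 16 in total.

16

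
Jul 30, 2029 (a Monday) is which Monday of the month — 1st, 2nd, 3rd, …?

5th

Day 30 falls in week ⌈30/7⌉ of the month.
Days 1–7 hold the 1st Monday, 8–14 the 2nd, 15–21 the 3rd, 22–28 the 4th, 29–31 the 5th.
30 is in the range for the 5th.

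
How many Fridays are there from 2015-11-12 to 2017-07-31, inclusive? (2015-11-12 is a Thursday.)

2015-11-12 is a Thursday; the first Friday on or after it is 2015-11-13 (1 day later).
From 2015-11-13 to 2017-07-31: 48 + 366 + 212 = 626 days (rest of 2015, 2016, to 2017-07-31 in 2017).
626 ÷ 7 = 89 full weeks with remainder 3, so 89 more Fridays after the first → 90.

90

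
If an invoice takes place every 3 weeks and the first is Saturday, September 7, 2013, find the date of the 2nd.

September 28, 2013

The 2nd occurrence is 1 interval after the first: 1 × 21 = 21 days after September 7, 2013.
21 days later is September 28, 2013.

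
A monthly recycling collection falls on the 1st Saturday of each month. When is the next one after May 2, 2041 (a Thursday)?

May 2041 starts on a Wednesday, so its 1st Saturday is May 4, 2041 (3 days in).
May 4, 2041 is after May 2, 2041, so that is the next one.

May 4, 2041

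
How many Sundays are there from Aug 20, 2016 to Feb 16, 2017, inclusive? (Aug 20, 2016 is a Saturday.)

26

Aug 20, 2016 is a Saturday; the first Sunday on or after it is Aug 21, 2016 (1 day later).
From Aug 21, 2016 to Feb 16, 2017: 10 + 30 + 31 + 30 + 31 + 31 + 16 = 179 days (rest of Aug, Sep, Oct, Nov, Dec, Jan, Feb).
179 ÷ 7 = 25 full weeks with remainder 4, so 25 more Sundays after the first → 26.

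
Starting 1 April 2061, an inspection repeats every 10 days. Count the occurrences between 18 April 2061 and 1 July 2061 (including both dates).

8

Occurrences land 10·i days after 1 April 2061 for i = 0, 1, 2, …
18 April 2061 is 17 days after the start; 17 ÷ 10 = 1 remainder 7; since the remainder is 7, round up to i = 2. First occurrence in the window: #3 on 21 April 2061 (2×10 = 20 days in).
1 July 2061 is 91 days after the start; 91 ÷ 10 = 9 remainder 1. Last occurrence in the window: #10 on 30 June 2061.
Occurrences #3 through #10: 8 in total.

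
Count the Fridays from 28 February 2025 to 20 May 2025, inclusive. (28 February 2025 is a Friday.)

28 February 2025 is a Friday; the first Friday on or after it is 28 February 2025.
From 28 February 2025 to 20 May 2025: 0 + 31 + 30 + 20 = 81 days (rest of February, March, April, May).
81 ÷ 7 = 11 full weeks with remainder 4, so 11 more Fridays after the first → 12.

12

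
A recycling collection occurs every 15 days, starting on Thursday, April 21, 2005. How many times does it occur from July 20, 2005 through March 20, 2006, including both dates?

17

Occurrences land 15·i days after April 21, 2005 for i = 0, 1, 2, …
July 20, 2005 is 90 days after the start; 90 ÷ 15 = 6 remainder 0. First occurrence in the window: #7 on July 20, 2005 (6×15 = 90 days in).
March 20, 2006 is 333 days after the start; 333 ÷ 15 = 22 remainder 3. Last occurrence in the window: #23 on March 17, 2006.
Occurrences #7 through #23: 17 in total.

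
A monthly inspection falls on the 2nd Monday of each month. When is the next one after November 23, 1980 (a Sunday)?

December 8, 1980

November 1980 starts on a Saturday; its first Monday is the 3rd, so the 2nd Monday is the 10th — November 10, 1980.
That is not after November 23, 1980, so look at December 1980.
December 1980 starts on a Monday; its first Monday is the 1st, so the 2nd Monday is the 8th — December 8, 1980.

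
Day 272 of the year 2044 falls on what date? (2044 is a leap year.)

September 28, 2044

January has 31 days (272 − 31 = 241 remain).
February has 29 days (241 − 29 = 212 remain).
March has 31 days (212 − 31 = 181 remain).
April has 30 days (181 − 30 = 151 remain).
May has 31 days (151 − 31 = 120 remain).
June has 30 days (120 − 30 = 90 remain).
July has 31 days (90 − 31 = 59 remain).
August has 31 days (59 − 31 = 28 remain).
28 into September → September 28.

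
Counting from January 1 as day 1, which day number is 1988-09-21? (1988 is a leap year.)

265

Days in months before September: 31 + 29 + 31 + 30 + 31 + 30 + 31 + 31 = 244.
Plus 21 days into September → day 265.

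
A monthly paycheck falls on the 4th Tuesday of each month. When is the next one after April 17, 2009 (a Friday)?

April 28, 2009

April 2009 starts on a Wednesday; its first Tuesday is the 7th, so the 4th Tuesday is the 28th — April 28, 2009.
April 28, 2009 is after April 17, 2009, so that is the next one.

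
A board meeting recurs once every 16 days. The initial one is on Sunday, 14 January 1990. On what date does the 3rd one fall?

15 February 1990

The 3rd occurrence is 2 intervals after the first: 2 × 16 = 32 days after 14 January 1990.
January has 31 days — 17 days to the end of January leaves 15.
15 days into February → 15 February 1990.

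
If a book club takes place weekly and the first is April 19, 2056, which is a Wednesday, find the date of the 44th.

The 44th occurrence is 43 intervals after the first: 43 × 7 = 301 days after April 19, 2056.
April has 30 days — 11 days to the end of April leaves 290.
May has 31 days (259 left).
June has 30 days (229 left).
July has 31 days (198 left).
August has 31 days (167 left).
September has 30 days (137 left).
October has 31 days (106 left).
November has 30 days (76 left).
December has 31 days (45 left).
January has 31 days (14 left).
14 days into February → February 14, 2057.

February 14, 2057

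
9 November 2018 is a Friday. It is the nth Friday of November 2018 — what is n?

2nd

Day 9 falls in week ⌈9/7⌉ of the month.
Days 1–7 hold the 1st Friday, 8–14 the 2nd, 15–21 the 3rd, 22–28 the 4th, 29–31 the 5th.
9 is in the range for the 2nd.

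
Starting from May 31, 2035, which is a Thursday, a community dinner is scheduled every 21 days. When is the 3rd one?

The 3rd occurrence is 2 intervals after the first: 2 × 21 = 42 days after May 31, 2035.
May has 31 days — 0 days to the end of May leaves 42.
June has 30 days (12 left).
12 days into July → July 12, 2035.

July 12, 2035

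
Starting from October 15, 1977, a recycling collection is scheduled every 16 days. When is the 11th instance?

March 24, 1978

The 11th occurrence is 10 intervals after the first: 10 × 16 = 160 days after October 15, 1977.
October has 31 days — 16 days to the end of October leaves 144.
November has 30 days (114 left).
December has 31 days (83 left).
January has 31 days (52 left).
February has 28 days (24 left).
24 days into March → March 24, 1978.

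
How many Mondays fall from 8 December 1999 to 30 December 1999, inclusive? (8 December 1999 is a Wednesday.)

3

8 December 1999 is a Wednesday; the first Monday on or after it is 13 December 1999 (5 days later).
From 13 December 1999 to 30 December 1999 is 30 − 13 = 17 days.
17 ÷ 7 = 2 full weeks with remainder 3, so 2 more Mondays after the first → 3.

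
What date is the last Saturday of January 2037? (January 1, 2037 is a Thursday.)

January 2037 begins on a Thursday, so the first Saturday is January 3 (2 days later).
January 2037 has 31 days. Adding weeks: 3, 10, 17, 24, 31 — the last one ≤ 31 is the 31st.

2037-01-31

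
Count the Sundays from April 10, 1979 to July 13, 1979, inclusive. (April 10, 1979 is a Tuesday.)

13

April 10, 1979 is a Tuesday; the first Sunday on or after it is April 15, 1979 (5 days later).
From April 15, 1979 to July 13, 1979: 15 + 31 + 30 + 13 = 89 days (rest of April, May, June, July).
89 ÷ 7 = 12 full weeks with remainder 5, so 12 more Sundays after the first → 13.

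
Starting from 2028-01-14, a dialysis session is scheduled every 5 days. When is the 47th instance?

The 47th occurrence is 46 intervals after the first: 46 × 5 = 230 days after 2028-01-14.
January has 31 days — 17 days to the end of January leaves 213.
February has 29 days (184 left).
March has 31 days (153 left).
April has 30 days (123 left).
May has 31 days (92 left).
June has 30 days (62 left).
July has 31 days (31 left).
31 days into August → 2028-08-31.

2028-08-31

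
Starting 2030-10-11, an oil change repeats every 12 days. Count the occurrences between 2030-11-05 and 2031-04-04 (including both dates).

12

Occurrences land 12·i days after 2030-10-11 for i = 0, 1, 2, …
2030-11-05 is 25 days after the start; 25 ÷ 12 = 2 remainder 1; since the remainder is 1, round up to i = 3. First occurrence in the window: #4 on 2030-11-16 (3×12 = 36 days in).
2031-04-04 is 175 days after the start; 175 ÷ 12 = 14 remainder 7. Last occurrence in the window: #15 on 2031-03-28.
Occurrences #4 through #15: 12 in total.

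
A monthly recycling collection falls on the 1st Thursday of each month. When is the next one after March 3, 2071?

March 5, 2071

March 2071 starts on a Sunday, so its 1st Thursday is March 5, 2071 (4 days in).
March 5, 2071 is after March 3, 2071, so that is the next one.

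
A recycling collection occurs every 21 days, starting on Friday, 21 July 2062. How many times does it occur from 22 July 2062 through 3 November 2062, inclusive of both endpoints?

5

Occurrences land 21·i days after 21 July 2062 for i = 0, 1, 2, …
22 July 2062 is 1 day after the start; 1 ÷ 21 = 0 remainder 1; since the remainder is 1, round up to i = 1. First occurrence in the window: #2 on 11 August 2062 (1×21 = 21 days in).
3 November 2062 is 105 days after the start; 105 ÷ 21 = 5 remainder 0. Last occurrence in the window: #6 on 3 November 2062.
Occurrences #2 through #6: 5 in total.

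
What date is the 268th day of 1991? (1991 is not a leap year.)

September 25, 1991

January has 31 days (268 − 31 = 237 remain).
February has 28 days (237 − 28 = 209 remain).
March has 31 days (209 − 31 = 178 remain).
April has 30 days (178 − 30 = 148 remain).
May has 31 days (148 − 31 = 117 remain).
June has 30 days (117 − 30 = 87 remain).
July has 31 days (87 − 31 = 56 remain).
August has 31 days (56 − 31 = 25 remain).
25 into September → September 25.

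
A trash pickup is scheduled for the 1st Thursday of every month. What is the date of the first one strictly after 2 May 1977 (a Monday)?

May 1977 starts on a Sunday, so its 1st Thursday is 5 May 1977 (4 days in).
5 May 1977 is after 2 May 1977, so that is the next one.

5 May 1977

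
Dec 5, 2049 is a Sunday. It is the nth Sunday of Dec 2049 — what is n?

1st

Day 5 falls in week ⌈5/7⌉ of the month.
Days 1–7 hold the 1st Sunday, 8–14 the 2nd, 15–21 the 3rd, 22–28 the 4th, 29–31 the 5th.
5 is in the range for the 1st.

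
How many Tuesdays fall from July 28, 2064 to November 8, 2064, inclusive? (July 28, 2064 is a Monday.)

15

July 28, 2064 is a Monday; the first Tuesday on or after it is July 29, 2064 (1 day later).
From July 29, 2064 to November 8, 2064: 2 + 31 + 30 + 31 + 8 = 102 days (rest of July, August, September, October, November).
102 ÷ 7 = 14 full weeks with remainder 4, so 14 more Tuesdays after the first → 15.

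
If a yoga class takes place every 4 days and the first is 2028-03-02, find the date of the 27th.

The 27th occurrence is 26 intervals after the first: 26 × 4 = 104 days after 2028-03-02.
March has 31 days — 29 days to the end of March leaves 75.
April has 30 days (45 left).
May has 31 days (14 left).
14 days into June → 2028-06-14.

2028-06-14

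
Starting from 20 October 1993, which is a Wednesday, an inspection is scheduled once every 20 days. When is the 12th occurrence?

The 12th occurrence is 11 intervals after the first: 11 × 20 = 220 days after 20 October 1993.
October has 31 days — 11 days to the end of October leaves 209.
November has 30 days (179 left).
December has 31 days (148 left).
January has 31 days (117 left).
February has 28 days (89 left).
March has 31 days (58 left).
April has 30 days (28 left).
28 days into May → 28 May 1994.

28 May 1994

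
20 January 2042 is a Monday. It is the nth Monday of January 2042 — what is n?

3rd

Day 20 falls in week ⌈20/7⌉ of the month.
Days 1–7 hold the 1st Monday, 8–14 the 2nd, 15–21 the 3rd, 22–28 the 4th, 29–31 the 5th.
20 is in the range for the 3rd.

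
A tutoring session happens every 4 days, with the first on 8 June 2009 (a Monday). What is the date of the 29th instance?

The 29th occurrence is 28 intervals after the first: 28 × 4 = 112 days after 8 June 2009.
June has 30 days — 22 days to the end of June leaves 90.
July has 31 days (59 left).
August has 31 days (28 left).
28 days into September → 28 September 2009.

28 September 2009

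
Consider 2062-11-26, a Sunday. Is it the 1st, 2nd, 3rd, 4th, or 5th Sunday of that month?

4th

Day 26 falls in week ⌈26/7⌉ of the month.
Days 1–7 hold the 1st Sunday, 8–14 the 2nd, 15–21 the 3rd, 22–28 the 4th, 29–31 the 5th.
26 is in the range for the 4th.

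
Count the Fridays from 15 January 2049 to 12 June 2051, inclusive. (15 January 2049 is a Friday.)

126

15 January 2049 is a Friday; the first Friday on or after it is 15 January 2049.
From 15 January 2049 to 12 June 2051: 350 + 365 + 163 = 878 days (rest of 2049, 2050, to 12 June 2051 in 2051).
878 ÷ 7 = 125 full weeks with remainder 3, so 125 more Fridays after the first → 126.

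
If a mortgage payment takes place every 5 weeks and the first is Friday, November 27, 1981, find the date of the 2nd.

January 1, 1982

The 2nd occurrence is 1 interval after the first: 1 × 35 = 35 days after November 27, 1981.
November has 30 days — 3 days to the end of November leaves 32.
December has 31 days (1 left).
1 day into January → January 1, 1982.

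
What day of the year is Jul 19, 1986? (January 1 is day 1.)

200

Days in months before Jul: 31 + 28 + 31 + 30 + 31 + 30 = 181.
Plus 19 days into Jul → day 200.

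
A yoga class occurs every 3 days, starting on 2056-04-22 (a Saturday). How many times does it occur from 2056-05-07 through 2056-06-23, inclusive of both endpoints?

Occurrences land 3·i days after 2056-04-22 for i = 0, 1, 2, …
2056-05-07 is 15 days after the start; 15 ÷ 3 = 5 remainder 0. First occurrence in the window: #6 on 2056-05-07 (5×3 = 15 days in).
2056-06-23 is 62 days after the start; 62 ÷ 3 = 20 remainder 2. Last occurrence in the window: #21 on 2056-06-21.
Occurrences #6 through #21: 16 in total.

16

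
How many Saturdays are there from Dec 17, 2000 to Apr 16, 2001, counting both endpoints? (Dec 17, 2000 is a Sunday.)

17

Dec 17, 2000 is a Sunday; the first Saturday on or after it is Dec 23, 2000 (6 days later).
From Dec 23, 2000 to Apr 16, 2001: 8 + 31 + 28 + 31 + 16 = 114 days (rest of Dec, Jan, Feb, Mar, Apr).
114 ÷ 7 = 16 full weeks with remainder 2, so 16 more Saturdays after the first → 17.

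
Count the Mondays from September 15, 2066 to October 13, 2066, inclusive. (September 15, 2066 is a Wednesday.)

4

September 15, 2066 is a Wednesday; the first Monday on or after it is September 20, 2066 (5 days later).
From September 20, 2066 to October 13, 2066: 10 + 13 = 23 days (rest of September, October).
23 ÷ 7 = 3 full weeks with remainder 2, so 3 more Mondays after the first → 4.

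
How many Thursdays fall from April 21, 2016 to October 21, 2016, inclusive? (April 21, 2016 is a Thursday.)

April 21, 2016 is a Thursday; the first Thursday on or after it is April 21, 2016.
From April 21, 2016 to October 21, 2016: 9 + 31 + 30 + 31 + 31 + 30 + 21 = 183 days (rest of April, May, June, July, August, September, October).
183 ÷ 7 = 26 full weeks with remainder 1, so 26 more Thursdays after the first → 27.

27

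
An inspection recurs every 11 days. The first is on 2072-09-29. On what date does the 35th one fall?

The 35th occurrence is 34 intervals after the first: 34 × 11 = 374 days after 2072-09-29.
September has 30 days — 1 day to the end of September leaves 373.
October has 31 days (342 left).
November has 30 days (312 left).
December has 31 days (281 left).
January has 31 days (250 left).
February has 28 days (222 left).
March has 31 days (191 left).
April has 30 days (161 left).
May has 31 days (130 left).
June has 30 days (100 left).
July has 31 days (69 left).
August has 31 days (38 left).
September has 30 days (8 left).
8 days into October → 2073-10-08.

2073-10-08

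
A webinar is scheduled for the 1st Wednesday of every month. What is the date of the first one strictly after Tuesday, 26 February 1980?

5 March 1980

February 1980 starts on a Friday, so its 1st Wednesday is 6 February 1980 (5 days in).
That is not after 26 February 1980, so look at March 1980.
March 1980 starts on a Saturday, so its 1st Wednesday is 5 March 1980 (4 days in).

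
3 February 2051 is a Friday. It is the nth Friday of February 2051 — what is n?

Day 3 falls in week ⌈3/7⌉ of the month.
Days 1–7 hold the 1st Friday, 8–14 the 2nd, 15–21 the 3rd, 22–28 the 4th, 29–31 the 5th.
3 is in the range for the 1st.

1st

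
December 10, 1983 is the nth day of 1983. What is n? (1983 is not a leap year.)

Days in months before December: 31 + 28 + 31 + 30 + 31 + 30 + 31 + 31 + 30 + 31 + 30 = 334.
Plus 10 days into December → day 344.

344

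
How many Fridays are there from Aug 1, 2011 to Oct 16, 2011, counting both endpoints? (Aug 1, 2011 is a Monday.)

11

Aug 1, 2011 is a Monday; the first Friday on or after it is Aug 5, 2011 (4 days later).
From Aug 5, 2011 to Oct 16, 2011: 26 + 30 + 16 = 72 days (rest of Aug, Sep, Oct).
72 ÷ 7 = 10 full weeks with remainder 2, so 10 more Fridays after the first → 11.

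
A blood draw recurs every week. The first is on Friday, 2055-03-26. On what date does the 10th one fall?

2055-05-28

The 10th occurrence is 9 intervals after the first: 9 × 7 = 63 days after 2055-03-26.
March has 31 days — 5 days to the end of March leaves 58.
April has 30 days (28 left).
28 days into May → 2055-05-28.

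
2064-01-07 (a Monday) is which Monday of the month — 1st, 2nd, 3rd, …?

Day 7 falls in week ⌈7/7⌉ of the month.
Days 1–7 hold the 1st Monday, 8–14 the 2nd, 15–21 the 3rd, 22–28 the 4th, 29–31 the 5th.
7 is in the range for the 1st.

1st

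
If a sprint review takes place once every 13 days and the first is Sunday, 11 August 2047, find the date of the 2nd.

The 2nd occurrence is 1 interval after the first: 1 × 13 = 13 days after 11 August 2047.
13 days later is 24 August 2047.

24 August 2047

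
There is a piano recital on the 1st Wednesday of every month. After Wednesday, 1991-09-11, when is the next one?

1991-10-02

September 1991 starts on a Sunday, so its 1st Wednesday is 1991-09-04 (3 days in).
That is not after 1991-09-11, so look at October 1991.
October 1991 starts on a Tuesday, so its 1st Wednesday is 1991-10-02 (1 day in).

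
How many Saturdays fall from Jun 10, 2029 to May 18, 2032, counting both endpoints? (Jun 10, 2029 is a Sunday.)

153

Jun 10, 2029 is a Sunday; the first Saturday on or after it is Jun 16, 2029 (6 days later).
From Jun 16, 2029 to May 18, 2032: 198 + 365 + 365 + 139 = 1067 days (rest of 2029, 2030, 2031, to May 18, 2032 in 2032).
1067 ÷ 7 = 152 full weeks with remainder 3, so 152 more Saturdays after the first → 153.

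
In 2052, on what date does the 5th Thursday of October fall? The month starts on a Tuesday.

2052-10-31

October 2052 begins on a Tuesday, so the first Thursday is October 3 (2 days later).
The 5th Thursday is 4 weeks later: 3 + 28 = 31.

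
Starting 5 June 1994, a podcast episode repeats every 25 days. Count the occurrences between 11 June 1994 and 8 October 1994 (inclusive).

5

Occurrences land 25·i days after 5 June 1994 for i = 0, 1, 2, …
11 June 1994 is 6 days after the start; 6 ÷ 25 = 0 remainder 6; since the remainder is 6, round up to i = 1. First occurrence in the window: #2 on 30 June 1994 (1×25 = 25 days in).
8 October 1994 is 125 days after the start; 125 ÷ 25 = 5 remainder 0. Last occurrence in the window: #6 on 8 October 1994.
Occurrences #2 through #6: 5 in total.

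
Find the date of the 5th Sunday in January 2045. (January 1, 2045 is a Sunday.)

January 2045 begins on a Sunday, so the first Sunday is January 1.
The 5th Sunday is 4 weeks later: 1 + 28 = 29.

29 January 2045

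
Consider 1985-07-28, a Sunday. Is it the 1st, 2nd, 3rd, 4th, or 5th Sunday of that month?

4th

Day 28 falls in week ⌈28/7⌉ of the month.
Days 1–7 hold the 1st Sunday, 8–14 the 2nd, 15–21 the 3rd, 22–28 the 4th, 29–31 the 5th.
28 is in the range for the 4th.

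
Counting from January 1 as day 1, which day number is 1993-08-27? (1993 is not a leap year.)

239

Days in months before August: 31 + 28 + 31 + 30 + 31 + 30 + 31 = 212.
Plus 27 days into August → day 239.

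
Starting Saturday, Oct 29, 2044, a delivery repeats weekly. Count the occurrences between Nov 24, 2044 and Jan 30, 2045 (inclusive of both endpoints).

10

Occurrences land 7·i days after Oct 29, 2044 for i = 0, 1, 2, …
Nov 24, 2044 is 26 days after the start; 26 ÷ 7 = 3 remainder 5; since the remainder is 5, round up to i = 4. First occurrence in the window: #5 on Nov 26, 2044 (4×7 = 28 days in).
Jan 30, 2045 is 93 days after the start; 93 ÷ 7 = 13 remainder 2. Last occurrence in the window: #14 on Jan 28, 2045.
Occurrences #5 through #14: 10 in total.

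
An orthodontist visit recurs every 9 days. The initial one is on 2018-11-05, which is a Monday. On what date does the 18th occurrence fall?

2019-04-07

The 18th occurrence is 17 intervals after the first: 17 × 9 = 153 days after 2018-11-05.
November has 30 days — 25 days to the end of November leaves 128.
December has 31 days (97 left).
January has 31 days (66 left).
February has 28 days (38 left).
March has 31 days (7 left).
7 days into April → 2019-04-07.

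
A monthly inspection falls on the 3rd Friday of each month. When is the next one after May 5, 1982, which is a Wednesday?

May 21, 1982

May 1982 starts on a Saturday; its first Friday is the 7th, so the 3rd Friday is the 21st — May 21, 1982.
May 21, 1982 is after May 5, 1982, so that is the next one.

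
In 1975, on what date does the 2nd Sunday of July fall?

13 July 1975

The first Sunday of July 1975 is July 6.
The 2nd Sunday is 1 weeks later: 6 + 7 = 13.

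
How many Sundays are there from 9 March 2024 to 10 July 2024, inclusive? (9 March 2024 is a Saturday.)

18

9 March 2024 is a Saturday; the first Sunday on or after it is 10 March 2024 (1 day later).
From 10 March 2024 to 10 July 2024: 21 + 30 + 31 + 30 + 10 = 122 days (rest of March, April, May, June, July).
122 ÷ 7 = 17 full weeks with remainder 3, so 17 more Sundays after the first → 18.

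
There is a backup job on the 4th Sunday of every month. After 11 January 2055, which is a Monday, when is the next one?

January 2055 starts on a Friday; its first Sunday is the 3rd, so the 4th Sunday is the 24th — 24 January 2055.
24 January 2055 is after 11 January 2055, so that is the next one.

24 January 2055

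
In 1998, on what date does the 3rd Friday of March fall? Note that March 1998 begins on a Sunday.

March 1998 begins on a Sunday, so the first Friday is March 6 (5 days later).
The 3rd Friday is 2 weeks later: 6 + 14 = 20.

20 March 1998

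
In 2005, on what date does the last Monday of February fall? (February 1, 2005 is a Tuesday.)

28 February 2005

February 2005 begins on a Tuesday, so the first Monday is February 7 (6 days later).
February 2005 has 28 days. Adding weeks: 7, 14, 21, 28 — the last one ≤ 28 is the 28th.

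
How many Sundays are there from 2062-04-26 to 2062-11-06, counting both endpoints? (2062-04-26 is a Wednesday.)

28

2062-04-26 is a Wednesday; the first Sunday on or after it is 2062-04-30 (4 days later).
From 2062-04-30 to 2062-11-06: 0 + 31 + 30 + 31 + 31 + 30 + 31 + 6 = 190 days (rest of April, May, June, July, August, September, October, November).
190 ÷ 7 = 27 full weeks with remainder 1, so 27 more Sundays after the first → 28.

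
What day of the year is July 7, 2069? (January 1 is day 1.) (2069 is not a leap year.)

188

Days in months before July: 31 + 28 + 31 + 30 + 31 + 30 = 181.
Plus 7 days into July → day 188.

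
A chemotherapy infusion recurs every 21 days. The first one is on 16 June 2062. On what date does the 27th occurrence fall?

The 27th occurrence is 26 intervals after the first: 26 × 21 = 546 days after 16 June 2062.
June has 30 days — 14 days to the end of June leaves 532.
From end of June to end of 2062 is 184 days (348 left).
January has 31 days (317 left).
February has 28 days (289 left).
March has 31 days (258 left).
April has 30 days (228 left).
May has 31 days (197 left).
June has 30 days (167 left).
July has 31 days (136 left).
August has 31 days (105 left).
September has 30 days (75 left).
October has 31 days (44 left).
November has 30 days (14 left).
14 days into December → 14 December 2063.

14 December 2063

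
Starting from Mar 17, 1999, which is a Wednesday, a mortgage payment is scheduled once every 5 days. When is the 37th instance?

Sep 13, 1999

The 37th occurrence is 36 intervals after the first: 36 × 5 = 180 days after Mar 17, 1999.
Mar has 31 days — 14 days to the end of Mar leaves 166.
Apr has 30 days (136 left).
May has 31 days (105 left).
Jun has 30 days (75 left).
Jul has 31 days (44 left).
Aug has 31 days (13 left).
13 days into Sep → Sep 13, 1999.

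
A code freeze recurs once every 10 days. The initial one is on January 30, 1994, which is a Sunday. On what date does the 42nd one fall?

March 16, 1995

The 42nd occurrence is 41 intervals after the first: 41 × 10 = 410 days after January 30, 1994.
January has 31 days — 1 day to the end of January leaves 409.
From end of January to end of 1994 is 334 days (75 left).
January has 31 days (44 left).
February has 28 days (16 left).
16 days into March → March 16, 1995.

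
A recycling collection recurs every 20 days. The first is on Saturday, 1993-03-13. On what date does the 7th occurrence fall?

1993-07-11

The 7th occurrence is 6 intervals after the first: 6 × 20 = 120 days after 1993-03-13.
March has 31 days — 18 days to the end of March leaves 102.
April has 30 days (72 left).
May has 31 days (41 left).
June has 30 days (11 left).
11 days into July → 1993-07-11.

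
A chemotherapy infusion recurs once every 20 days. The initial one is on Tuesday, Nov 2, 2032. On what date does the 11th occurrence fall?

May 21, 2033

The 11th occurrence is 10 intervals after the first: 10 × 20 = 200 days after Nov 2, 2032.
Nov has 30 days — 28 days to the end of Nov leaves 172.
Dec has 31 days (141 left).
Jan has 31 days (110 left).
Feb has 28 days (82 left).
Mar has 31 days (51 left).
Apr has 30 days (21 left).
21 days into May → May 21, 2033.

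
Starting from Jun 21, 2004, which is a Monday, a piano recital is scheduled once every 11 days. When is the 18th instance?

Dec 25, 2004

The 18th occurrence is 17 intervals after the first: 17 × 11 = 187 days after Jun 21, 2004.
Jun has 30 days — 9 days to the end of Jun leaves 178.
Jul has 31 days (147 left).
Aug has 31 days (116 left).
Sep has 30 days (86 left).
Oct has 31 days (55 left).
Nov has 30 days (25 left).
25 days into Dec → Dec 25, 2004.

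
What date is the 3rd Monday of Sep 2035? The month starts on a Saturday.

Sep 2035 begins on a Saturday, so the first Monday is Sep 3 (2 days later).
The 3rd Monday is 2 weeks later: 3 + 14 = 17.

Sep 17, 2035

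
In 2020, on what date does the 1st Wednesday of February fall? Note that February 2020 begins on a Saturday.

2020-02-05

February 2020 begins on a Saturday, so the first Wednesday is February 5 (4 days later).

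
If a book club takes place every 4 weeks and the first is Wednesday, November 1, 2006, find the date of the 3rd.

The 3rd occurrence is 2 intervals after the first: 2 × 28 = 56 days after November 1, 2006.
November has 30 days — 29 days to the end of November leaves 27.
27 days into December → December 27, 2006.

December 27, 2006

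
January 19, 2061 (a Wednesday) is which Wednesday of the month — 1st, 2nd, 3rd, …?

Day 19 falls in week ⌈19/7⌉ of the month.
Days 1–7 hold the 1st Wednesday, 8–14 the 2nd, 15–21 the 3rd, 22–28 the 4th, 29–31 the 5th.
19 is in the range for the 3rd.

3rd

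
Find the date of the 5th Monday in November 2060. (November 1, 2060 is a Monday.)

2060-11-29

November 2060 begins on a Monday, so the first Monday is November 1.
The 5th Monday is 4 weeks later: 1 + 28 = 29.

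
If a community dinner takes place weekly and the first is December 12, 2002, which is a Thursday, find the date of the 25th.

The 25th occurrence is 24 intervals after the first: 24 × 7 = 168 days after December 12, 2002.
December has 31 days — 19 days to the end of December leaves 149.
January has 31 days (118 left).
February has 28 days (90 left).
March has 31 days (59 left).
April has 30 days (29 left).
29 days into May → May 29, 2003.

May 29, 2003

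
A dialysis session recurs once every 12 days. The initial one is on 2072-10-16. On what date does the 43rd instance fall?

The 43rd occurrence is 42 intervals after the first: 42 × 12 = 504 days after 2072-10-16.
October has 31 days — 15 days to the end of October leaves 489.
From end of October to end of 2072 is 61 days (428 left).
2073 has 365 days (63 left).
January has 31 days (32 left).
February has 28 days (4 left).
4 days into March → 2074-03-04.

2074-03-04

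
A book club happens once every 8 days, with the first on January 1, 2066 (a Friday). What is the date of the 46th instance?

The 46th occurrence is 45 intervals after the first: 45 × 8 = 360 days after January 1, 2066.
January has 31 days — 30 days to the end of January leaves 330.
February has 28 days (302 left).
March has 31 days (271 left).
April has 30 days (241 left).
May has 31 days (210 left).
June has 30 days (180 left).
July has 31 days (149 left).
August has 31 days (118 left).
September has 30 days (88 left).
October has 31 days (57 left).
November has 30 days (27 left).
27 days into December → December 27, 2066.

December 27, 2066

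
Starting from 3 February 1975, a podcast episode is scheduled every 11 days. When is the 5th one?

19 March 1975

The 5th occurrence is 4 intervals after the first: 4 × 11 = 44 days after 3 February 1975.
February has 28 days — 25 days to the end of February leaves 19.
19 days into March → 19 March 1975.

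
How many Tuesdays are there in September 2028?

4

September 1, 2028 is a Friday; the first Tuesday on or after it is September 5, 2028 (4 days later).
From September 5, 2028 to September 30, 2028 is 30 − 5 = 25 days.
25 ÷ 7 = 3 full weeks with remainder 4, so 3 more Tuesdays after the first → 4.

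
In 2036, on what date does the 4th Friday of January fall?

2036-01-25

The first Friday of January 2036 is January 4.
The 4th Friday is 3 weeks later: 4 + 21 = 25.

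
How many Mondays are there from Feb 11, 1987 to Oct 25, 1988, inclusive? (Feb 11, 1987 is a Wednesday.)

89

Feb 11, 1987 is a Wednesday; the first Monday on or after it is Feb 16, 1987 (5 days later).
From Feb 16, 1987 to Oct 25, 1988: 318 + 299 = 617 days (rest of 1987, to Oct 25, 1988 in 1988).
617 ÷ 7 = 88 full weeks with remainder 1, so 88 more Mondays after the first → 89.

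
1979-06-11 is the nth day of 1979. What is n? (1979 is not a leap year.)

Days in months before June: 31 + 28 + 31 + 30 + 31 = 151.
Plus 11 days into June → day 162.

162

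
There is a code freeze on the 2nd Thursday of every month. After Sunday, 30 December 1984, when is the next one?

December 1984 starts on a Saturday; its first Thursday is the 6th, so the 2nd Thursday is the 13th — 13 December 1984.
That is not after 30 December 1984, so look at January 1985.
January 1985 starts on a Tuesday; its first Thursday is the 3rd, so the 2nd Thursday is the 10th — 10 January 1985.

10 January 1985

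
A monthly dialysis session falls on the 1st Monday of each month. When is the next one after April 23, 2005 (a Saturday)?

May 2, 2005

April 2005 starts on a Friday, so its 1st Monday is April 4, 2005 (3 days in).
That is not after April 23, 2005, so look at May 2005.
May 2005 starts on a Sunday, so its 1st Monday is May 2, 2005 (1 day in).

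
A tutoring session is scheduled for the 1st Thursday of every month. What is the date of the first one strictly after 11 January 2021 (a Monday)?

January 2021 starts on a Friday, so its 1st Thursday is 7 January 2021 (6 days in).
That is not after 11 January 2021, so look at February 2021.
February 2021 starts on a Monday, so its 1st Thursday is 4 February 2021 (3 days in).

4 February 2021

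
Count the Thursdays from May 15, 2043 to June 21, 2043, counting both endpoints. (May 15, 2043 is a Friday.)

May 15, 2043 is a Friday; the first Thursday on or after it is May 21, 2043 (6 days later).
From May 21, 2043 to June 21, 2043: 10 + 21 = 31 days (rest of May, June).
31 ÷ 7 = 4 full weeks with remainder 3, so 4 more Thursdays after the first → 5.

5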